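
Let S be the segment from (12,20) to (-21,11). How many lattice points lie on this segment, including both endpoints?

4

The number of lattice points on a segment between lattice points is gcd(|Δx|,|Δy|) + 1 = gcd(33,9) + 1 = 3 + 1 = 4.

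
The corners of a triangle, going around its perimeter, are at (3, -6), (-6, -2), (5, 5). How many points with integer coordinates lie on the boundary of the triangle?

Summing gcd(|Δx|,|Δy|) over the edges gives the boundary count: gcd(9,4) + gcd(11,7) + gcd(2,11) = 1+1+1 = 3.

3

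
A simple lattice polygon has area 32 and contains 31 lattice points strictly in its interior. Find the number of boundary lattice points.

4

Pick's theorem gives A = I + B/2 − 1, so B = 2(A − I + 1) = 2(32 − 31 + 1) = 4.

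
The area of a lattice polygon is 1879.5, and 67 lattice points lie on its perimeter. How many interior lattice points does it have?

From Pick's theorem, I = A − B/2 + 1 = 1879.5 − 67/2 + 1 = 1847.

1847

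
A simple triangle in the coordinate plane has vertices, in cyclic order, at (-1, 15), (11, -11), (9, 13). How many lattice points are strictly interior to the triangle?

116

By the shoelace formula, twice the signed area is |((-1)·(-11) − 11·15) + (11·13 − 9·(-11)) + (9·15 − (-1)·13)| = 236, so the area is 118.
Summing gcd(|Δx|,|Δy|) over the edges gives the boundary count: gcd(12,26) + gcd(2,24) + gcd(10,2) = 2+2+2 = 6.
Pick's theorem gives I = A − B/2 + 1 = 118 − 6/2 + 1 = 116.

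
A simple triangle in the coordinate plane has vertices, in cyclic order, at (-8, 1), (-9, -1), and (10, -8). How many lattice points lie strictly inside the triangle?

18

By the shoelace formula, twice the signed area is |[(-8)·(-1) − (-9)·1] + [(-9)·(-8) − 10·(-1)] + [10·1 − (-8)·(-8)]| = 45, so the area is 22.5.
Along each edge there are gcd(|Δx|,|Δy|)+1 lattice points, so counting each shared vertex once the boundary has gcd(1,2) + gcd(19,7) + gcd(18,9) = 1+1+9 = 11.
By Pick's theorem A = I + B/2 − 1, so I = 22.5 − 11/2 + 1 = 18.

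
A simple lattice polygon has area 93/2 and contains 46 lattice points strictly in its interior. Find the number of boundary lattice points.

3

Pick's theorem gives A = I + B/2 − 1, so B = 2(A − I + 1) = 2(93/2 − 46 + 1) = 3.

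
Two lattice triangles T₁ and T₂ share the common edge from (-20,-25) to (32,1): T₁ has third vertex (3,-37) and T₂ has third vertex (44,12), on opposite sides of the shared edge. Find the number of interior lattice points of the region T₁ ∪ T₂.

The union is the simple quadrilateral with vertices (-20,-25), (3,-37), (32,1), (44,12) in order.
Using the shoelace formula, 2A = |((-20)·(-37) − 3·(-25)) + (3·1 − 32·(-37)) + (32·12 − 44·1) + (44·(-25) − (-20)·12)| = 1482, so the area is 741.
Summing gcd(|Δx|,|Δy|) over the edges gives the boundary count: gcd(23,12) + gcd(29,38) + gcd(12,11) + gcd(64,37) = 1+1+1+1 = 4.
By Pick's theorem I = A − B/2 + 1 = 741 − 4/2 + 1 = 740.

740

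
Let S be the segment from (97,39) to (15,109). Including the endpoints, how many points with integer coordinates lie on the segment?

The number of lattice points on a segment between lattice points is gcd(|Δx|,|Δy|) + 1 = gcd(82,70) + 1 = 2 + 1 = 3.

3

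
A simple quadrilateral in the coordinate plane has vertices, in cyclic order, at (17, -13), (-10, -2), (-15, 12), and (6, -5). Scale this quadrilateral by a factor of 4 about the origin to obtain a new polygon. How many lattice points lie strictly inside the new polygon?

By the shoelace formula, twice the signed area is |(17·(-2) − (-10)·(-13)) + ((-10)·12 − (-15)·(-2)) + ((-15)·(-5) − 6·12) + (6·(-13) − 17·(-5))| = 304, so the area is 152.
Summing gcd(|Δx|,|Δy|) over the edges gives the boundary count: gcd(27,11) + gcd(5,14) + gcd(21,17) + gcd(11,8) = 1+1+1+1 = 4.
Scaling by 4 multiplies the area by 4² = 16 (so the new area is 2432) and multiplies the boundary lattice-point count by 4, giving 16.
By Pick's theorem, the interior count of the dilated polygon is 2432 − 16/2 + 1 = 2425.

2425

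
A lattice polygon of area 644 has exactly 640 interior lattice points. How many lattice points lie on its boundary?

Pick's theorem gives A = I + B/2 − 1, so B = 2(A − I + 1) = 2(644 − 640 + 1) = 10.

10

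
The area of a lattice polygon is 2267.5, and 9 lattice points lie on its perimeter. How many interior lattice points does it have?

2264

From Pick's theorem, I = A − B/2 + 1 = 2267.5 − 9/2 + 1 = 2264.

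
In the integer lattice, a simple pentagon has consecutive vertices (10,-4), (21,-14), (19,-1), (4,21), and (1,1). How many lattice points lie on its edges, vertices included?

5

Along each edge there are gcd(|Δx|,|Δy|)+1 lattice points, so counting each shared vertex once the boundary has gcd(11,10) + gcd(2,13) + gcd(15,22) + gcd(3,20) + gcd(9,5) = 1+1+1+1+1 = 5.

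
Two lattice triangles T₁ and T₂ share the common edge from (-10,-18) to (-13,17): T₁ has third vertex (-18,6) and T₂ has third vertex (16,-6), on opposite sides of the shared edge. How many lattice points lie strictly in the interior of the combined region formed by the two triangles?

572

The union is the simple quadrilateral with vertices (-10,-18), (-18,6), (-13,17), (16,-6) in order.
Using the shoelace formula, 2A = |((-10)·6 − (-18)·(-18)) + ((-18)·17 − (-13)·6) + ((-13)·(-6) − 16·17) + (16·(-18) − (-10)·(-6))| = 1154, so the area is 577.
The number of boundary lattice points is Σ gcd(|Δx|,|Δy|) = gcd(8,24) + gcd(5,11) + gcd(29,23) + gcd(26,12) = 8+1+1+2 = 12.
By Pick's theorem I = A − B/2 + 1 = 577 − 12/2 + 1 = 572.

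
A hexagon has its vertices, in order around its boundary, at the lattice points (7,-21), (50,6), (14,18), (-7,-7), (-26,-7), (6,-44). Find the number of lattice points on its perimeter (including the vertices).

Summing gcd(|Δx|,|Δy|) over the edges gives the boundary count: gcd(43,27) + gcd(36,12) + gcd(21,25) + gcd(19,0) + gcd(32,37) + gcd(1,23) = 1+12+1+19+1+1 = 35.

35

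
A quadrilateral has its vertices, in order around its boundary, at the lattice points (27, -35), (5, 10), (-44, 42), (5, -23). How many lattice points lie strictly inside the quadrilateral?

By the shoelace formula, twice the signed area is |(27·10 − 5·(-35)) + (5·42 − (-44)·10) + ((-44)·(-23) − 5·42) + (5·(-35) − 27·(-23))| = 2343, so the area is 1171.5.
Summing gcd(|Δx|,|Δy|) over the edges gives the boundary count: gcd(22,45) + gcd(49,32) + gcd(49,65) + gcd(22,12) = 1+1+1+2 = 5.
By Pick's theorem A = I + B/2 − 1, so I = 1171.5 − 5/2 + 1 = 1170.

1170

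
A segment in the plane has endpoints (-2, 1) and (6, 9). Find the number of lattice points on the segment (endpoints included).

The number of lattice points on a segment between lattice points is gcd(|Δx|,|Δy|) + 1 = gcd(8,8) + 1 = 8 + 1 = 9.

9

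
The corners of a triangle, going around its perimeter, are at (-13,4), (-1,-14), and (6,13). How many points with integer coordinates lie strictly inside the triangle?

222

Using the shoelace formula, 2A = |[(-13)·(-14) − (-1)·4] + [(-1)·13 − 6·(-14)] + [6·4 − (-13)·13]| = 450, so the area is 225.
Summing gcd(|Δx|,|Δy|) over the edges gives the boundary count: gcd(12,18) + gcd(7,27) + gcd(19,9) = 6+1+1 = 8.
By Pick's theorem A = I + B/2 − 1, so I = 225 − 8/2 + 1 = 222.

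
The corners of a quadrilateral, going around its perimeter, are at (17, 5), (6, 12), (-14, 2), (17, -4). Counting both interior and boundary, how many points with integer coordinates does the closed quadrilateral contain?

The shoelace formula gives twice the area as |[17·12 − 6·5] + [6·2 − (-14)·12] + [(-14)·(-4) − 17·2] + [17·5 − 17·(-4)]| = 529, so the area is 529/2.
Summing gcd(|Δx|,|Δy|) over the edges gives the boundary count: gcd(11,7) + gcd(20,10) + gcd(31,6) + gcd(0,9) = 1+10+1+9 = 21.
Pick's theorem gives I = A − B/2 + 1 = 529/2 − 21/2 + 1 = 255, so the closed region contains I + B = 255 + 21 = 276 lattice points.

276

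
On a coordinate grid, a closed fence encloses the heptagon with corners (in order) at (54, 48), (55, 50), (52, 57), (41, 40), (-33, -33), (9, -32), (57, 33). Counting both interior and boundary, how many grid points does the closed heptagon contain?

By the shoelace formula, twice the signed area is |[54·50 − 55·48] + [55·57 − 52·50] + [52·40 − 41·57] + [41·(-33) − (-33)·40] + [(-33)·(-32) − 9·(-33)] + [9·33 − 57·(-32)] + [57·48 − 54·33]| = 4733, so the area is 4733/2.
Along each edge there are gcd(|Δx|,|Δy|)+1 lattice points, so counting each shared vertex once the boundary has gcd(1,2) + gcd(3,7) + gcd(11,17) + gcd(74,73) + gcd(42,1) + gcd(48,65) + gcd(3,15) = 1+1+1+1+1+1+3 = 9.
Pick's theorem gives I = A − B/2 + 1 = 4733/2 − 9/2 + 1 = 2363, so the closed region contains I + B = 2363 + 9 = 2372 lattice points.

2372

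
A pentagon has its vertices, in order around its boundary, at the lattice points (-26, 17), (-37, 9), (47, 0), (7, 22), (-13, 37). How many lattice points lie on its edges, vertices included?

12

Along each edge there are gcd(|Δx|,|Δy|)+1 lattice points, so counting each shared vertex once the boundary has gcd(11,8) + gcd(84,9) + gcd(40,22) + gcd(20,15) + gcd(13,20) = 1+3+2+5+1 = 12.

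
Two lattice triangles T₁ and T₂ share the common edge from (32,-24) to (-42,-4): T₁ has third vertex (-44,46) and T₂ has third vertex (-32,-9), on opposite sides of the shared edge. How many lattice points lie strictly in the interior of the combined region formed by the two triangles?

The union is the simple quadrilateral with vertices (32,-24), (-44,46), (-42,-4), (-32,-9) in order.
By the shoelace formula, twice the signed area is |[32·46 − (-44)·(-24)] + [(-44)·(-4) − (-42)·46] + [(-42)·(-9) − (-32)·(-4)] + [(-32)·(-24) − 32·(-9)]| = 3830, so the area is 1915.
Along each edge there are gcd(|Δx|,|Δy|)+1 lattice points, so counting each shared vertex once the boundary has gcd(76,70) + gcd(2,50) + gcd(10,5) + gcd(64,15) = 2+2+5+1 = 10.
By Pick's theorem I = A − B/2 + 1 = 1915 − 10/2 + 1 = 1911.

1911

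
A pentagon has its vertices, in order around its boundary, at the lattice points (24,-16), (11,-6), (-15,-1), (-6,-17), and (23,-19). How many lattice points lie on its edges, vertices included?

5

The number of boundary lattice points is Σ gcd(|Δx|,|Δy|) = gcd(13,10) + gcd(26,5) + gcd(9,16) + gcd(29,2) + gcd(1,3) = 1+1+1+1+1 = 5.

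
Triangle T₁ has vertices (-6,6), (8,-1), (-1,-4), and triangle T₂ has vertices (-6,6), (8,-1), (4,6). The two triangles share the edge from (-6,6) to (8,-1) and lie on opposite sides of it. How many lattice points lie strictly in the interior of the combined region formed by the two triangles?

79

The union is the simple quadrilateral with vertices (-6,6), (-1,-4), (8,-1), (4,6) in order.
Using the shoelace formula, 2A = |[(-6)·(-4) − (-1)·6] + [(-1)·(-1) − 8·(-4)] + [8·6 − 4·(-1)] + [4·6 − (-6)·6]| = 175, so the area is 175/2.
Along each edge there are gcd(|Δx|,|Δy|)+1 lattice points, so counting each shared vertex once the boundary has gcd(5,10) + gcd(9,3) + gcd(4,7) + gcd(10,0) = 5+3+1+10 = 19.
By Pick's theorem I = A − B/2 + 1 = 175/2 − 19/2 + 1 = 79.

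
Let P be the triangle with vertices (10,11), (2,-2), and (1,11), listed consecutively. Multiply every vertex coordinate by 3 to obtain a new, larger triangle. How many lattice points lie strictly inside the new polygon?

By the shoelace formula, twice the signed area is |(10·(-2) − 2·11) + (2·11 − 1·(-2)) + (1·11 − 10·11)| = 117, so the area is 58.5.
Along each edge there are gcd(|Δx|,|Δy|)+1 lattice points, so counting each shared vertex once the boundary has gcd(8,13) + gcd(1,13) + gcd(9,0) = 1+1+9 = 11.
Scaling by 3 multiplies the area by 3² = 9 (so the new area is 1053/2) and multiplies the boundary lattice-point count by 3, giving 33.
By Pick's theorem, the interior count of the dilated polygon is 1053/2 − 33/2 + 1 = 511.

511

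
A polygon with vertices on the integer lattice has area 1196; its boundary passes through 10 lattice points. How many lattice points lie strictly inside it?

Pick's theorem A = I + B/2 − 1 rearranges to I = A − B/2 + 1 = 1196 − 10/2 + 1 = 1192.

1192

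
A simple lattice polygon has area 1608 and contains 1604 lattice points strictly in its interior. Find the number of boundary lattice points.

10

Pick's theorem gives A = I + B/2 − 1, so B = 2(A − I + 1) = 2(1608 − 1604 + 1) = 10.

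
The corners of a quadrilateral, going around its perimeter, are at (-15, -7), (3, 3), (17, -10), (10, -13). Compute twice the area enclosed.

The shoelace formula gives twice the area as |[(-15)·3 − 3·(-7)] + [3·(-10) − 17·3] + [17·(-13) − 10·(-10)] + [10·(-7) − (-15)·(-13)]| = 491, so the area is 491/2.

491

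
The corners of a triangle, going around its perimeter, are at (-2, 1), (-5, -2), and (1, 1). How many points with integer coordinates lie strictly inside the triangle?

1

By the shoelace formula, twice the signed area is |((-2)·(-2) − (-5)·1) + ((-5)·1 − 1·(-2)) + (1·1 − (-2)·1)| = 9, so the area is 4.5.
Along each edge there are gcd(|Δx|,|Δy|)+1 lattice points, so counting each shared vertex once the boundary has gcd(3,3) + gcd(6,3) + gcd(3,0) = 3+3+3 = 9.
Pick's theorem gives I = A − B/2 + 1 = 4.5 − 9/2 + 1 = 1.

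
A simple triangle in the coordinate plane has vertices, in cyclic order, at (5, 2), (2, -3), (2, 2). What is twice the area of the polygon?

15

Using the shoelace formula, 2A = |[5·(-3) − 2·2] + [2·2 − 2·(-3)] + [2·2 − 5·2]| = 15, so the area is 15/2.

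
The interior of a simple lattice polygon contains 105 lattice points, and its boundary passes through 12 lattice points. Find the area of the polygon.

110

By Pick's theorem, A = I + B/2 − 1 = 105 + 12/2 − 1 = 110.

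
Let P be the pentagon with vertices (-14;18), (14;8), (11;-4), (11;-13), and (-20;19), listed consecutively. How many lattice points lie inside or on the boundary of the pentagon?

By the shoelace formula, twice the signed area is |[(-14)·8 − 14·18] + [14·(-4) − 11·8] + [11·(-13) − 11·(-4)] + [11·19 − (-20)·(-13)] + [(-20)·18 − (-14)·19]| = 752, so the area is 376.
Summing gcd(|Δx|,|Δy|) over the edges gives the boundary count: gcd(28,10) + gcd(3,12) + gcd(0,9) + gcd(31,32) + gcd(6,1) = 2+3+9+1+1 = 16.
Pick's theorem gives I = A − B/2 + 1 = 376 − 16/2 + 1 = 369, so the closed region contains I + B = 369 + 16 = 385 lattice points.

385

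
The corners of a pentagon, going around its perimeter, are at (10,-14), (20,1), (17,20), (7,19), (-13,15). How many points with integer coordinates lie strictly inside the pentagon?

By the shoelace formula, twice the signed area is |[10·1 − 20·(-14)] + [20·20 − 17·1] + [17·19 − 7·20] + [7·15 − (-13)·19] + [(-13)·(-14) − 10·15]| = 1240, so the area is 620.
Along each edge there are gcd(|Δx|,|Δy|)+1 lattice points, so counting each shared vertex once the boundary has gcd(10,15) + gcd(3,19) + gcd(10,1) + gcd(20,4) + gcd(23,29) = 5+1+1+4+1 = 12.
Pick's theorem gives I = A − B/2 + 1 = 620 − 12/2 + 1 = 615.

615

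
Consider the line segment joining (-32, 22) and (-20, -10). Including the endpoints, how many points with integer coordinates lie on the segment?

The number of lattice points on a segment between lattice points is gcd(|Δx|,|Δy|) + 1 = gcd(12,32) + 1 = 4 + 1 = 5.

5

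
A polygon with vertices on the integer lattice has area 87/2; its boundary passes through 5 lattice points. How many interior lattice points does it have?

Pick's theorem A = I + B/2 − 1 rearranges to I = A − B/2 + 1 = 87/2 − 5/2 + 1 = 42.

42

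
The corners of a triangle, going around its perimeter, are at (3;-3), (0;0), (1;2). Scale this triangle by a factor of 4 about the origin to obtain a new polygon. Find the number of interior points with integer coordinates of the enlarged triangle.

63

By the shoelace formula, twice the signed area is |[3·0 − 0·(-3)] + [0·2 − 1·0] + [1·(-3) − 3·2]| = 9, so the area is 9/2.
Summing gcd(|Δx|,|Δy|) over the edges gives the boundary count: gcd(3,3) + gcd(1,2) + gcd(2,5) = 3+1+1 = 5.
Scaling by 4 multiplies the area by 4² = 16 (so the new area is 72) and multiplies the boundary lattice-point count by 4, giving 20.
By Pick's theorem, the interior count of the dilated polygon is 72 − 20/2 + 1 = 63.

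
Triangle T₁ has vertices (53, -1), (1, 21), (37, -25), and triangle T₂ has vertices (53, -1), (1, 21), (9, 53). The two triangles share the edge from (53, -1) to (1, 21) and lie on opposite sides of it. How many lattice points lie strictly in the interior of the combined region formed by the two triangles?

The union is the simple quadrilateral with vertices (53, -1), (37, -25), (1, 21), (9, 53) in order.
Using the shoelace formula, 2A = |(53·(-25) − 37·(-1)) + (37·21 − 1·(-25)) + (1·53 − 9·21) + (9·(-1) − 53·53)| = 3440, so the area is 1720.
The number of boundary lattice points is Σ gcd(|Δx|,|Δy|) = gcd(16,24) + gcd(36,46) + gcd(8,32) + gcd(44,54) = 8+2+8+2 = 20.
By Pick's theorem I = A − B/2 + 1 = 1720 − 20/2 + 1 = 1711.

1711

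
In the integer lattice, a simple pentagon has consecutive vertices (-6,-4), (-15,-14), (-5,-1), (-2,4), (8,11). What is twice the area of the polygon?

By the shoelace formula, twice the signed area is |[(-6)·(-14) − (-15)·(-4)] + [(-15)·(-1) − (-5)·(-14)] + [(-5)·4 − (-2)·(-1)] + [(-2)·11 − 8·4] + [8·(-4) − (-6)·11]| = 73, so the area is 36.5.

73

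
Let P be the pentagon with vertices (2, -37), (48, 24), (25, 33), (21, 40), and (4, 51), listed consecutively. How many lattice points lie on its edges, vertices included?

6

The number of boundary lattice points is Σ gcd(|Δx|,|Δy|) = gcd(46,61) + gcd(23,9) + gcd(4,7) + gcd(17,11) + gcd(2,88) = 1+1+1+1+2 = 6.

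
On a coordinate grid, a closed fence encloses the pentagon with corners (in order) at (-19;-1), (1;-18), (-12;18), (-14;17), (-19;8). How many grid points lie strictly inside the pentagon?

282

The shoelace formula gives twice the area as |((-19)·(-18) − 1·(-1)) + (1·18 − (-12)·(-18)) + ((-12)·17 − (-14)·18) + ((-14)·8 − (-19)·17) + ((-19)·(-1) − (-19)·8)| = 575, so the area is 287.5.
The number of boundary lattice points is Σ gcd(|Δx|,|Δy|) = gcd(20,17) + gcd(13,36) + gcd(2,1) + gcd(5,9) + gcd(0,9) = 1+1+1+1+9 = 13.
Pick's theorem gives I = A − B/2 + 1 = 287.5 − 13/2 + 1 = 282.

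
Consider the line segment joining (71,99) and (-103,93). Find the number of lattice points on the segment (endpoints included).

7

The number of lattice points on a segment between lattice points is gcd(|Δx|,|Δy|) + 1 = gcd(174,6) + 1 = 6 + 1 = 7.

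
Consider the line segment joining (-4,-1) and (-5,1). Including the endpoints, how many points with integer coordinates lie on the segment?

The number of lattice points on a segment between lattice points is gcd(|Δx|,|Δy|) + 1 = gcd(1,2) + 1 = 1 + 1 = 2.

2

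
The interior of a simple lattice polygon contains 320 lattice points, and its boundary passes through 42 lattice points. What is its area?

340

Pick's theorem states A = I + B/2 − 1, so A = 320 + 42/2 − 1 = 340.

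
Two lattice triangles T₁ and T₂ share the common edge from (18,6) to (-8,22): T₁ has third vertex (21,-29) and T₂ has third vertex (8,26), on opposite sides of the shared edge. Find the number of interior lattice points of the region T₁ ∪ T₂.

604

The union is the simple quadrilateral with vertices (18,6), (21,-29), (-8,22), (8,26) in order.
Using the shoelace formula, 2A = |[18·(-29) − 21·6] + [21·22 − (-8)·(-29)] + [(-8)·26 − 8·22] + [8·6 − 18·26]| = 1222, so the area is 611.
The number of boundary lattice points is Σ gcd(|Δx|,|Δy|) = gcd(3,35) + gcd(29,51) + gcd(16,4) + gcd(10,20) = 1+1+4+10 = 16.
By Pick's theorem I = A − B/2 + 1 = 611 − 16/2 + 1 = 604.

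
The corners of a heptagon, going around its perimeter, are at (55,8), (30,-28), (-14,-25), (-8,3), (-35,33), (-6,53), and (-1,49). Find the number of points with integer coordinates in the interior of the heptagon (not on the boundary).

3958

Using the shoelace formula, 2A = |(55·(-28) − 30·8) + (30·(-25) − (-14)·(-28)) + ((-14)·3 − (-8)·(-25)) + ((-8)·33 − (-35)·3) + ((-35)·53 − (-6)·33) + ((-6)·49 − (-1)·53) + ((-1)·8 − 55·49)| = 7924, so the area is 3962.
Summing gcd(|Δx|,|Δy|) over the edges gives the boundary count: gcd(25,36) + gcd(44,3) + gcd(6,28) + gcd(27,30) + gcd(29,20) + gcd(5,4) + gcd(56,41) = 1+1+2+3+1+1+1 = 10.
Pick's theorem gives I = A − B/2 + 1 = 3962 − 10/2 + 1 = 3958.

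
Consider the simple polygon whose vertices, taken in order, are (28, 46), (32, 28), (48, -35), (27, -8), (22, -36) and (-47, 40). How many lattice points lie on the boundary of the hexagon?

The number of boundary lattice points is Σ gcd(|Δx|,|Δy|) = gcd(4,18) + gcd(16,63) + gcd(21,27) + gcd(5,28) + gcd(69,76) + gcd(75,6) = 2+1+3+1+1+3 = 11.

11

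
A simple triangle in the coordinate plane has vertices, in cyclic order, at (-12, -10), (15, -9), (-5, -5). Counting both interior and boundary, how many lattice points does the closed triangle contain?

68

By the shoelace formula, twice the signed area is |[(-12)·(-9) − 15·(-10)] + [15·(-5) − (-5)·(-9)] + [(-5)·(-10) − (-12)·(-5)]| = 128, so the area is 64.
Along each edge there are gcd(|Δx|,|Δy|)+1 lattice points, so counting each shared vertex once the boundary has gcd(27,1) + gcd(20,4) + gcd(7,5) = 1+4+1 = 6.
Pick's theorem gives I = A − B/2 + 1 = 64 − 6/2 + 1 = 62, so the closed region contains I + B = 62 + 6 = 68 lattice points.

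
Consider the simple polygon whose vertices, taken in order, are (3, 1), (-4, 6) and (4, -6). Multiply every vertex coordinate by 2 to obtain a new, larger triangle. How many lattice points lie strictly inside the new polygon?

83

By the shoelace formula, twice the signed area is |(3·6 − (-4)·1) + ((-4)·(-6) − 4·6) + (4·1 − 3·(-6))| = 44, so the area is 22.
The number of boundary lattice points is Σ gcd(|Δx|,|Δy|) = gcd(7,5) + gcd(8,12) + gcd(1,7) = 1+4+1 = 6.
Scaling by 2 multiplies the area by 2² = 4 (so the new area is 88) and multiplies the boundary lattice-point count by 2, giving 12.
By Pick's theorem, the interior count of the dilated polygon is 88 − 12/2 + 1 = 83.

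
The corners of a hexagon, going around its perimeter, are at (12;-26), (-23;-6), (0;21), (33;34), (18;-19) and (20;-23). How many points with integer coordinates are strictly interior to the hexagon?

1677

The shoelace formula gives twice the area as |(12·(-6) − (-23)·(-26)) + ((-23)·21 − 0·(-6)) + (0·34 − 33·21) + (33·(-19) − 18·34) + (18·(-23) − 20·(-19)) + (20·(-26) − 12·(-23))| = 3363, so the area is 1681.5.
The number of boundary lattice points is Σ gcd(|Δx|,|Δy|) = gcd(35,20) + gcd(23,27) + gcd(33,13) + gcd(15,53) + gcd(2,4) + gcd(8,3) = 5+1+1+1+2+1 = 11.
Pick's theorem gives I = A − B/2 + 1 = 1681.5 − 11/2 + 1 = 1677.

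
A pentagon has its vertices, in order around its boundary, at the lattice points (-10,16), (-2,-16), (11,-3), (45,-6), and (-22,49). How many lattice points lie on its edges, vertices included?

26

Summing gcd(|Δx|,|Δy|) over the edges gives the boundary count: gcd(8,32) + gcd(13,13) + gcd(34,3) + gcd(67,55) + gcd(12,33) = 8+13+1+1+3 = 26.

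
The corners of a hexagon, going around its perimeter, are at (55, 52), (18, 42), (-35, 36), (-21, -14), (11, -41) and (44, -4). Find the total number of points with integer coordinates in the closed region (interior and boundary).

5015

Using the shoelace formula, 2A = |[55·42 − 18·52] + [18·36 − (-35)·42] + [(-35)·(-14) − (-21)·36] + [(-21)·(-41) − 11·(-14)] + [11·(-4) − 44·(-41)] + [44·52 − 55·(-4)]| = 10021, so the area is 10021/2.
Summing gcd(|Δx|,|Δy|) over the edges gives the boundary count: gcd(37,10) + gcd(53,6) + gcd(14,50) + gcd(32,27) + gcd(33,37) + gcd(11,56) = 1+1+2+1+1+1 = 7.
Pick's theorem gives I = A − B/2 + 1 = 10021/2 − 7/2 + 1 = 5008, so the closed region contains I + B = 5008 + 7 = 5015 lattice points.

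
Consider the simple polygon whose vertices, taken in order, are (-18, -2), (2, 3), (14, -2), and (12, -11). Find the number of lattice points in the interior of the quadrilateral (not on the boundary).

The shoelace formula gives twice the area as |[(-18)·3 − 2·(-2)] + [2·(-2) − 14·3] + [14·(-11) − 12·(-2)] + [12·(-2) − (-18)·(-11)]| = 448, so the area is 224.
Summing gcd(|Δx|,|Δy|) over the edges gives the boundary count: gcd(20,5) + gcd(12,5) + gcd(2,9) + gcd(30,9) = 5+1+1+3 = 10.
Pick's theorem gives I = A − B/2 + 1 = 224 − 10/2 + 1 = 220.

220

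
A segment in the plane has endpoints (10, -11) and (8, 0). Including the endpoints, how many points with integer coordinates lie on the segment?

The number of lattice points on a segment between lattice points is gcd(|Δx|,|Δy|) + 1 = gcd(2,11) + 1 = 1 + 1 = 2.

2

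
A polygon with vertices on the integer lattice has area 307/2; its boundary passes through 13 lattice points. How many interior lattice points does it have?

Pick's theorem A = I + B/2 − 1 rearranges to I = A − B/2 + 1 = 307/2 − 13/2 + 1 = 148.

148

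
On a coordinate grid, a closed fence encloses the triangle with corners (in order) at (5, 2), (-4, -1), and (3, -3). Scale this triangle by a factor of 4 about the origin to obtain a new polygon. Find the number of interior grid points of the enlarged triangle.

303

By the shoelace formula, twice the signed area is |(5·(-1) − (-4)·2) + ((-4)·(-3) − 3·(-1)) + (3·2 − 5·(-3))| = 39, so the area is 19.5.
Summing gcd(|Δx|,|Δy|) over the edges gives the boundary count: gcd(9,3) + gcd(7,2) + gcd(2,5) = 3+1+1 = 5.
Scaling by 4 multiplies the area by 4² = 16 (so the new area is 312) and multiplies the boundary lattice-point count by 4, giving 20.
By Pick's theorem, the interior count of the dilated polygon is 312 − 20/2 + 1 = 303.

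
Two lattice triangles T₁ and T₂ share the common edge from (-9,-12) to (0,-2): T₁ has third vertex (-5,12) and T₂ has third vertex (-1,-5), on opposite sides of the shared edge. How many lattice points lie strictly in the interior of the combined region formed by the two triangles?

94

The union is the simple quadrilateral with vertices (-9,-12), (-5,12), (0,-2), (-1,-5) in order.
By the shoelace formula, twice the signed area is |[(-9)·12 − (-5)·(-12)] + [(-5)·(-2) − 0·12] + [0·(-5) − (-1)·(-2)] + [(-1)·(-12) − (-9)·(-5)]| = 193, so the area is 96.5.
Along each edge there are gcd(|Δx|,|Δy|)+1 lattice points, so counting each shared vertex once the boundary has gcd(4,24) + gcd(5,14) + gcd(1,3) + gcd(8,7) = 4+1+1+1 = 7.
By Pick's theorem I = A − B/2 + 1 = 96.5 − 7/2 + 1 = 94.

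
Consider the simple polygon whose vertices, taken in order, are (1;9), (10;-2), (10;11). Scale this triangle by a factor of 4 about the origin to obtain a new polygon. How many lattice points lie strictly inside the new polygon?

907

Using the shoelace formula, 2A = |[1·(-2) − 10·9] + [10·11 − 10·(-2)] + [10·9 − 1·11]| = 117, so the area is 117/2.
Along each edge there are gcd(|Δx|,|Δy|)+1 lattice points, so counting each shared vertex once the boundary has gcd(9,11) + gcd(0,13) + gcd(9,2) = 1+13+1 = 15.
Scaling by 4 multiplies the area by 4² = 16 (so the new area is 936) and multiplies the boundary lattice-point count by 4, giving 60.
By Pick's theorem, the interior count of the dilated polygon is 936 − 60/2 + 1 = 907.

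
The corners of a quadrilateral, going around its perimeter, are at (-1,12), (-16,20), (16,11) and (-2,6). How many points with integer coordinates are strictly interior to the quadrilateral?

By the shoelace formula, twice the signed area is |((-1)·20 − (-16)·12) + ((-16)·11 − 16·20) + (16·6 − (-2)·11) + ((-2)·12 − (-1)·6)| = 224, so the area is 112.
Along each edge there are gcd(|Δx|,|Δy|)+1 lattice points, so counting each shared vertex once the boundary has gcd(15,8) + gcd(32,9) + gcd(18,5) + gcd(1,6) = 1+1+1+1 = 4.
By Pick's theorem A = I + B/2 − 1, so I = 112 − 4/2 + 1 = 111.

111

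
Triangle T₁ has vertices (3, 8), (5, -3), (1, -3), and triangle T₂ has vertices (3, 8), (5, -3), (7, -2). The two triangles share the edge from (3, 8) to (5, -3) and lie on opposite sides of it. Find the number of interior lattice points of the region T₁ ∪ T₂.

31

The union is the simple quadrilateral with vertices (3, 8), (1, -3), (5, -3), (7, -2) in order.
Using the shoelace formula, 2A = |(3·(-3) − 1·8) + (1·(-3) − 5·(-3)) + (5·(-2) − 7·(-3)) + (7·8 − 3·(-2))| = 68, so the area is 34.
The number of boundary lattice points is Σ gcd(|Δx|,|Δy|) = gcd(2,11) + gcd(4,0) + gcd(2,1) + gcd(4,10) = 1+4+1+2 = 8.
By Pick's theorem I = A − B/2 + 1 = 34 − 8/2 + 1 = 31.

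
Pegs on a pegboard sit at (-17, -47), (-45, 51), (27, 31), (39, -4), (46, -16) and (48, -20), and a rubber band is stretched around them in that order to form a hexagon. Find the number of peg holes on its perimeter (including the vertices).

23

Summing gcd(|Δx|,|Δy|) over the edges gives the boundary count: gcd(28,98) + gcd(72,20) + gcd(12,35) + gcd(7,12) + gcd(2,4) + gcd(65,27) = 14+4+1+1+2+1 = 23.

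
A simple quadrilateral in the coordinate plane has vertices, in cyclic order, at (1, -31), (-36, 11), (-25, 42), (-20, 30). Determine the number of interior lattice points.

Using the shoelace formula, 2A = |[1·11 − (-36)·(-31)] + [(-36)·42 − (-25)·11] + [(-25)·30 − (-20)·42] + [(-20)·(-31) − 1·30]| = 1662, so the area is 831.
The number of boundary lattice points is Σ gcd(|Δx|,|Δy|) = gcd(37,42) + gcd(11,31) + gcd(5,12) + gcd(21,61) = 1+1+1+1 = 4.
By Pick's theorem A = I + B/2 − 1, so I = 831 − 4/2 + 1 = 830.

830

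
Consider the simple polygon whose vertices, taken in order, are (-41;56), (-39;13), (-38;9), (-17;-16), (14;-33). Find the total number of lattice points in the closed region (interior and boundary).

1389

By the shoelace formula, twice the signed area is |[(-41)·13 − (-39)·56] + [(-39)·9 − (-38)·13] + [(-38)·(-16) − (-17)·9] + [(-17)·(-33) − 14·(-16)] + [14·56 − (-41)·(-33)]| = 2771, so the area is 2771/2.
Summing gcd(|Δx|,|Δy|) over the edges gives the boundary count: gcd(2,43) + gcd(1,4) + gcd(21,25) + gcd(31,17) + gcd(55,89) = 1+1+1+1+1 = 5.
Pick's theorem gives I = A − B/2 + 1 = 2771/2 − 5/2 + 1 = 1384, so the closed region contains I + B = 1384 + 5 = 1389 lattice points.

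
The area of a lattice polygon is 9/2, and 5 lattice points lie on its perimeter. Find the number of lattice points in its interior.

Pick's theorem A = I + B/2 − 1 rearranges to I = A − B/2 + 1 = 9/2 − 5/2 + 1 = 3.

3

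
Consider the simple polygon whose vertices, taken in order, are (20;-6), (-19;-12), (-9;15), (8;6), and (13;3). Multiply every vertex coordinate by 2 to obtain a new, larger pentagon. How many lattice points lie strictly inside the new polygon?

The shoelace formula gives twice the area as |(20·(-12) − (-19)·(-6)) + ((-19)·15 − (-9)·(-12)) + ((-9)·6 − 8·15) + (8·3 − 13·6) + (13·(-6) − 20·3)| = 1113, so the area is 1113/2.
Along each edge there are gcd(|Δx|,|Δy|)+1 lattice points, so counting each shared vertex once the boundary has gcd(39,6) + gcd(10,27) + gcd(17,9) + gcd(5,3) + gcd(7,9) = 3+1+1+1+1 = 7.
Scaling by 2 multiplies the area by 2² = 4 (so the new area is 2226) and multiplies the boundary lattice-point count by 2, giving 14.
By Pick's theorem, the interior count of the dilated polygon is 2226 − 14/2 + 1 = 2220.

2220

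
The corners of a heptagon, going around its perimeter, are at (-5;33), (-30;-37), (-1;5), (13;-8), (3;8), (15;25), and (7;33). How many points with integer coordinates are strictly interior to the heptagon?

By the shoelace formula, twice the signed area is |[(-5)·(-37) − (-30)·33] + [(-30)·5 − (-1)·(-37)] + [(-1)·(-8) − 13·5] + [13·8 − 3·(-8)] + [3·25 − 15·8] + [15·33 − 7·25] + [7·33 − (-5)·33]| = 1730, so the area is 865.
Along each edge there are gcd(|Δx|,|Δy|)+1 lattice points, so counting each shared vertex once the boundary has gcd(25,70) + gcd(29,42) + gcd(14,13) + gcd(10,16) + gcd(12,17) + gcd(8,8) + gcd(12,0) = 5+1+1+2+1+8+12 = 30.
Pick's theorem gives I = A − B/2 + 1 = 865 − 30/2 + 1 = 851.

851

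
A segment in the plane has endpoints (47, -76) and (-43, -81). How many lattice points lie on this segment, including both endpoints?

6

The number of lattice points on a segment between lattice points is gcd(|Δx|,|Δy|) + 1 = gcd(90,5) + 1 = 5 + 1 = 6.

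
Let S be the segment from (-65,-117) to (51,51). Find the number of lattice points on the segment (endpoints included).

5

The number of lattice points on a segment between lattice points is gcd(|Δx|,|Δy|) + 1 = gcd(116,168) + 1 = 4 + 1 = 5.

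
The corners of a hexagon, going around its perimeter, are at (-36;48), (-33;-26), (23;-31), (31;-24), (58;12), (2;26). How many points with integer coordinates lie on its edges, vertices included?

The number of boundary lattice points is Σ gcd(|Δx|,|Δy|) = gcd(3,74) + gcd(56,5) + gcd(8,7) + gcd(27,36) + gcd(56,14) + gcd(38,22) = 1+1+1+9+14+2 = 28.

28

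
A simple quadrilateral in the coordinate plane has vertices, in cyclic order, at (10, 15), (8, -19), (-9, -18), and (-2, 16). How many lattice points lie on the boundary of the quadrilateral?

Summing gcd(|Δx|,|Δy|) over the edges gives the boundary count: gcd(2,34) + gcd(17,1) + gcd(7,34) + gcd(12,1) = 2+1+1+1 = 5.

5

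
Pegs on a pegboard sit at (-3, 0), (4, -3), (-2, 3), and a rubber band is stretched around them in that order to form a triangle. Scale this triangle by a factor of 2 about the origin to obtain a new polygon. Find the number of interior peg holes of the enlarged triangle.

41

The shoelace formula gives twice the area as |((-3)·(-3) − 4·0) + (4·3 − (-2)·(-3)) + ((-2)·0 − (-3)·3)| = 24, so the area is 12.
Summing gcd(|Δx|,|Δy|) over the edges gives the boundary count: gcd(7,3) + gcd(6,6) + gcd(1,3) = 1+6+1 = 8.
Scaling by 2 multiplies the area by 2² = 4 (so the new area is 48) and multiplies the boundary lattice-point count by 2, giving 16.
By Pick's theorem, the interior count of the dilated polygon is 48 − 16/2 + 1 = 41.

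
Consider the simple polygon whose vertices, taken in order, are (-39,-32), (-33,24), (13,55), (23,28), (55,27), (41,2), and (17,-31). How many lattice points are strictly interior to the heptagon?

4993

By the shoelace formula, twice the signed area is |((-39)·24 − (-33)·(-32)) + ((-33)·55 − 13·24) + (13·28 − 23·55) + (23·27 − 55·28) + (55·2 − 41·27) + (41·(-31) − 17·2) + (17·(-32) − (-39)·(-31))| = 9994, so the area is 4997.
Along each edge there are gcd(|Δx|,|Δy|)+1 lattice points, so counting each shared vertex once the boundary has gcd(6,56) + gcd(46,31) + gcd(10,27) + gcd(32,1) + gcd(14,25) + gcd(24,33) + gcd(56,1) = 2+1+1+1+1+3+1 = 10.
By Pick's theorem A = I + B/2 − 1, so I = 4997 − 10/2 + 1 = 4993.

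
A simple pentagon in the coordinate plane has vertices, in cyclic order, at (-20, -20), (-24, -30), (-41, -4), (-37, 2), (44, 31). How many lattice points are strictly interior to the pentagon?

1367

By the shoelace formula, twice the signed area is |((-20)·(-30) − (-24)·(-20)) + ((-24)·(-4) − (-41)·(-30)) + ((-41)·2 − (-37)·(-4)) + ((-37)·31 − 44·2) + (44·(-20) − (-20)·31)| = 2739, so the area is 2739/2.
Along each edge there are gcd(|Δx|,|Δy|)+1 lattice points, so counting each shared vertex once the boundary has gcd(4,10) + gcd(17,26) + gcd(4,6) + gcd(81,29) + gcd(64,51) = 2+1+2+1+1 = 7.
Pick's theorem gives I = A − B/2 + 1 = 2739/2 − 7/2 + 1 = 1367.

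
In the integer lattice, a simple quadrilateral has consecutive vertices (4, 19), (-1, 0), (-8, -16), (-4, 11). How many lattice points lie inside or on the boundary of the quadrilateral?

125

By the shoelace formula, twice the signed area is |(4·0 − (-1)·19) + ((-1)·(-16) − (-8)·0) + ((-8)·11 − (-4)·(-16)) + ((-4)·19 − 4·11)| = 237, so the area is 118.5.
The number of boundary lattice points is Σ gcd(|Δx|,|Δy|) = gcd(5,19) + gcd(7,16) + gcd(4,27) + gcd(8,8) = 1+1+1+8 = 11.
Pick's theorem gives I = A − B/2 + 1 = 118.5 − 11/2 + 1 = 114, so the closed region contains I + B = 114 + 11 = 125 lattice points.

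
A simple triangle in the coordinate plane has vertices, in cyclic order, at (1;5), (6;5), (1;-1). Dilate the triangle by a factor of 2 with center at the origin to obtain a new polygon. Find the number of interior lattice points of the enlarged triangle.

Using the shoelace formula, 2A = |[1·5 − 6·5] + [6·(-1) − 1·5] + [1·5 − 1·(-1)]| = 30, so the area is 15.
The number of boundary lattice points is Σ gcd(|Δx|,|Δy|) = gcd(5,0) + gcd(5,6) + gcd(0,6) = 5+1+6 = 12.
Scaling by 2 multiplies the area by 2² = 4 (so the new area is 60) and multiplies the boundary lattice-point count by 2, giving 24.
By Pick's theorem, the interior count of the dilated polygon is 60 − 24/2 + 1 = 49.

49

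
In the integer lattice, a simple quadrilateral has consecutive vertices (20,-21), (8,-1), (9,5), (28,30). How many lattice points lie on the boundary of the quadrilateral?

Summing gcd(|Δx|,|Δy|) over the edges gives the boundary count: gcd(12,20) + gcd(1,6) + gcd(19,25) + gcd(8,51) = 4+1+1+1 = 7.

7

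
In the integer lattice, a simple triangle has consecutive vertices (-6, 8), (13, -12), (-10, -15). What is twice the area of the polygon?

The shoelace formula gives twice the area as |[(-6)·(-12) − 13·8] + [13·(-15) − (-10)·(-12)] + [(-10)·8 − (-6)·(-15)]| = 517, so the area is 258.5.

517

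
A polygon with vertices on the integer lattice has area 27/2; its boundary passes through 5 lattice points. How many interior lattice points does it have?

12

From Pick's theorem, I = A − B/2 + 1 = 27/2 − 5/2 + 1 = 12.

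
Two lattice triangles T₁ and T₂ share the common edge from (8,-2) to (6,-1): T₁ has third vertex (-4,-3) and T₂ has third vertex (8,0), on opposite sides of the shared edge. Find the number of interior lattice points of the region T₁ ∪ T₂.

7

The union is the simple quadrilateral with vertices (8,-2), (-4,-3), (6,-1), (8,0) in order.
Using the shoelace formula, 2A = |(8·(-3) − (-4)·(-2)) + ((-4)·(-1) − 6·(-3)) + (6·0 − 8·(-1)) + (8·(-2) − 8·0)| = 18, so the area is 9.
Along each edge there are gcd(|Δx|,|Δy|)+1 lattice points, so counting each shared vertex once the boundary has gcd(12,1) + gcd(10,2) + gcd(2,1) + gcd(0,2) = 1+2+1+2 = 6.
By Pick's theorem I = A − B/2 + 1 = 9 − 6/2 + 1 = 7.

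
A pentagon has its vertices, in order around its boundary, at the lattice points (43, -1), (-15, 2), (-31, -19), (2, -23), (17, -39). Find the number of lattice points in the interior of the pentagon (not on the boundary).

The shoelace formula gives twice the area as |(43·2 − (-15)·(-1)) + ((-15)·(-19) − (-31)·2) + ((-31)·(-23) − 2·(-19)) + (2·(-39) − 17·(-23)) + (17·(-1) − 43·(-39))| = 3142, so the area is 1571.
The number of boundary lattice points is Σ gcd(|Δx|,|Δy|) = gcd(58,3) + gcd(16,21) + gcd(33,4) + gcd(15,16) + gcd(26,38) = 1+1+1+1+2 = 6.
By Pick's theorem A = I + B/2 − 1, so I = 1571 − 6/2 + 1 = 1569.

1569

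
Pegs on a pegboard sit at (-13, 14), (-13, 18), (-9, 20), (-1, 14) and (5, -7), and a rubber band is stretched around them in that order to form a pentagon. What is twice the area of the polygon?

Using the shoelace formula, 2A = |((-13)·18 − (-13)·14) + ((-13)·20 − (-9)·18) + ((-9)·14 − (-1)·20) + ((-1)·(-7) − 5·14) + (5·14 − (-13)·(-7))| = 340, so the area is 170.

340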